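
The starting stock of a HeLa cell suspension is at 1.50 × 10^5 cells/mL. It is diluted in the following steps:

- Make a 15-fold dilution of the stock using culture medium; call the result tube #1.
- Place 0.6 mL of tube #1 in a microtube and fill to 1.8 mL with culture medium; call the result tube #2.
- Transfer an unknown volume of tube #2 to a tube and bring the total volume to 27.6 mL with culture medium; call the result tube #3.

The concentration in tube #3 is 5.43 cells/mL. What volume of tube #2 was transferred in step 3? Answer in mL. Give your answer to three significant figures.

0.0450 mL

Step 1: 15-fold → factor 15
Step 2: 0.6 mL brought to 1.8 mL → factor 1.8/0.6 = 3
Step 3: v brought to 27.6 mL → factor = 27.6 mL/v
Product of known-step factors = 45
Overall factor = 1.50 × 10^5 cells/mL / (5.43 cells/mL) = 27624
Step-3 factor = 27624 / 45 = 613.87
v = 27.6 mL / 613.87 = 0.0450 mL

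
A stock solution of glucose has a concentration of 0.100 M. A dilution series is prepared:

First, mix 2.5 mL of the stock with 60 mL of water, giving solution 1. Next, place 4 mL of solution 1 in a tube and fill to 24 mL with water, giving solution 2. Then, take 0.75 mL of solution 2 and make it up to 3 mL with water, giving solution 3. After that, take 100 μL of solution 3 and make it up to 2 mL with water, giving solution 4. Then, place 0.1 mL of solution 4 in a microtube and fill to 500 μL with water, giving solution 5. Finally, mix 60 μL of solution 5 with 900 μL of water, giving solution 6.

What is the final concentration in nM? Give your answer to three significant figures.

Step 1: 2.5 mL + 60 mL = 62.5 mL total → factor 62.5/2.5 = 25
Step 2: 4 mL brought to 24 mL → factor 24/4 = 6
Step 3: 0.75 mL brought to 3 mL → factor 3/0.75 = 4
Step 4: 100 μL brought to 2 mL → factor 2000/100 = 20
Step 5: 0.1 mL brought to 500 μL → factor 0.5/0.1 = 5
Step 6: 60 μL + 900 μL = 960 μL total → factor 960/60 = 16
Overall dilution factor = 25 × 6 × 4 × 20 × 5 × 16 = 9.6 × 10^5
Final = 0.100 M / 9.6 × 10^5 = 1.042 × 10^-7 M = 104 nM

104 nM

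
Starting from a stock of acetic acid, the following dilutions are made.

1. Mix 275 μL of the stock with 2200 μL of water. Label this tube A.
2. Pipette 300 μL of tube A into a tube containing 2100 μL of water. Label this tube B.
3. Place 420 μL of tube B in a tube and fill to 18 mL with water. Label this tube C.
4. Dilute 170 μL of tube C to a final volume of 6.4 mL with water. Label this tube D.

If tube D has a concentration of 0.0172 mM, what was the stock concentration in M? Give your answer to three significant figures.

2.00 M

Step 1: 275 μL + 2200 μL = 2475 μL total → factor 2475/275 = 9
Step 2: 300 μL + 2100 μL = 2400 μL total → factor 2400/300 = 8
Step 3: 420 μL brought to 18 mL → factor 18000/420 = 42.857
Step 4: 170 μL brought to 6.4 mL → factor 6400/170 = 37.647
Overall dilution factor = 9 × 8 × 42.857 × 37.647 = 1.1617 × 10^5
Stock = 0.0172 mM × 1.1617 × 10^5 = 1998 mM = 2.00 M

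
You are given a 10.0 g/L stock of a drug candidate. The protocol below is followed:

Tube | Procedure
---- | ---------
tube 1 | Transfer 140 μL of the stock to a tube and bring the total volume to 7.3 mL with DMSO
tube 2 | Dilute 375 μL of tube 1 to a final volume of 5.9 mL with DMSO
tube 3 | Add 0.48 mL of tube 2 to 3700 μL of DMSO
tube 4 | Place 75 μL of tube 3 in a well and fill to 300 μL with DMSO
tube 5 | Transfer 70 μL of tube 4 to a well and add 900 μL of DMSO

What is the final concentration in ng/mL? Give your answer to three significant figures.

Step 1: 140 μL brought to 7.3 mL → factor 7300/140 = 52.143
Step 2: 375 μL brought to 5.9 mL → factor 5900/375 = 15.733
Step 3: 0.48 mL + 3700 μL = 4.18 mL total → factor 4.18/0.48 = 8.7083
Step 4: 75 μL brought to 300 μL → factor 300/75 = 4
Step 5: 70 μL + 900 μL = 970 μL total → factor 970/70 = 13.857
Overall dilution factor = 52.143 × 15.733 × 8.7083 × 4 × 13.857 = 3.9599 × 10^5
Final = 10.0 g/L / 3.9599 × 10^5 = 2.525 × 10^-5 g/L = 25.3 ng/mL

25.3 ng/mL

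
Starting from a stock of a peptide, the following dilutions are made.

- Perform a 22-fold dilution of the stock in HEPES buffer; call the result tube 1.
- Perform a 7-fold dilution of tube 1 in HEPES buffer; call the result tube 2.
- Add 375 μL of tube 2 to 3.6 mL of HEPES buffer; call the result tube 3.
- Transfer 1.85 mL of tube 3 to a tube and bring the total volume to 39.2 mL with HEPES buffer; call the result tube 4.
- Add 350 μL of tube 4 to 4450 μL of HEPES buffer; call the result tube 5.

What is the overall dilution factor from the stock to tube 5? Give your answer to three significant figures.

Step 1: 22-fold → factor 22
Step 2: 7-fold → factor 7
Step 3: 375 μL + 3.6 mL = 3975 μL total → factor 3975/375 = 10.6
Step 4: 1.85 mL brought to 39.2 mL → factor 39.2/1.85 = 21.189
Step 5: 350 μL + 4450 μL = 4800 μL total → factor 4800/350 = 13.714
Overall dilution factor = 22 × 7 × 10.6 × 21.189 × 13.714 = 4.7437 × 10^5

4.74 × 10^5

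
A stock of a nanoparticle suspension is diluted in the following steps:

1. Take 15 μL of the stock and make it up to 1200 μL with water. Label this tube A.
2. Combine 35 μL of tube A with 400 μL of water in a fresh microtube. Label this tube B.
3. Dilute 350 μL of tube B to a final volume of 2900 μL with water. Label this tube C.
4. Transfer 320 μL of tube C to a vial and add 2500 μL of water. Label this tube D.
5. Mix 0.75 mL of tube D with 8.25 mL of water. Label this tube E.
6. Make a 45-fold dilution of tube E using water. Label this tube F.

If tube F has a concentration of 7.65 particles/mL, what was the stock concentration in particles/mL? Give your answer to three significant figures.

3.00 × 10^8 particles/mL

Step 1: 15 μL brought to 1200 μL → factor 1200/15 = 80
Step 2: 35 μL + 400 μL = 435 μL total → factor 435/35 = 12.429
Step 3: 350 μL brought to 2900 μL → factor 2900/350 = 8.2857
Step 4: 320 μL + 2500 μL = 2820 μL total → factor 2820/320 = 8.8125
Step 5: 0.75 mL + 8.25 mL = 9 mL total → factor 9/0.75 = 12
Step 6: 45-fold → factor 45
Overall dilution factor = 80 × 12.429 × 8.2857 × 8.8125 × 12 × 45 = 3.9204 × 10^7
Stock = 7.65 particles/mL × 3.9204 × 10^7 = 3.00 × 10^8 particles/mL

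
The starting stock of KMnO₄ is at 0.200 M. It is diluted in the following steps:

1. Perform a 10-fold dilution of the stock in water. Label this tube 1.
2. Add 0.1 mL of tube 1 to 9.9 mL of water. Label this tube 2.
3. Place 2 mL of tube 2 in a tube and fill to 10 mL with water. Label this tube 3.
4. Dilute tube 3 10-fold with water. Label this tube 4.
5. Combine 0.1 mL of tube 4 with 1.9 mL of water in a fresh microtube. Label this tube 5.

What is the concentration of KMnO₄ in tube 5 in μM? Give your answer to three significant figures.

0.200 μM

Step 1: 10-fold → factor 10
Step 2: 0.1 mL + 9.9 mL = 10 mL total → factor 10/0.1 = 100
Step 3: 2 mL brought to 10 mL → factor 10/2 = 5
Step 4: 10-fold → factor 10
Step 5: 0.1 mL + 1.9 mL = 2 mL total → factor 2/0.1 = 20
Overall dilution factor = 10 × 100 × 5 × 10 × 20 = 1 × 10^6
Final = 0.200 M / 1 × 10^6 = 2.000 × 10^-7 M = 0.200 μM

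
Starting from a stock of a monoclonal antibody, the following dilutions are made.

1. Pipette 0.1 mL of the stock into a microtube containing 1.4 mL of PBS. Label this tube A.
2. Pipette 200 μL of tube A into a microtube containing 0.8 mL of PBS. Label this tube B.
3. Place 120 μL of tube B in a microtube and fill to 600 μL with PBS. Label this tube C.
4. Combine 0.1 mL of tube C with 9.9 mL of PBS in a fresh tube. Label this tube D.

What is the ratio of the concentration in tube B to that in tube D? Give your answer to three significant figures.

Step 1: 0.1 mL + 1.4 mL = 1.5 mL total → factor 1.5/0.1 = 15
Step 2: 200 μL + 0.8 mL = 1000 μL total → factor 1000/200 = 5
Step 3: 120 μL brought to 600 μL → factor 600/120 = 5
Step 4: 0.1 mL + 9.9 mL = 10 mL total → factor 10/0.1 = 100
Dilution factor to tube B = 75; to tube D = 37500
[tube B]/[tube D] = (factor to tube D)/(factor to tube B) = 37500/75 = 500

500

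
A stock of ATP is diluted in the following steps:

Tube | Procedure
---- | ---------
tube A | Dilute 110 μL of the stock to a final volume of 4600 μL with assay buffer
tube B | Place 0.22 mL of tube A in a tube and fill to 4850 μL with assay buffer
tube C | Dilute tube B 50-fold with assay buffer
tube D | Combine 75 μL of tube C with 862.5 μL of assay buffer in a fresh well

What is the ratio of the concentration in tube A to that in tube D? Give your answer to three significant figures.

1.38 × 10^4

Step 1: 110 μL brought to 4600 μL → factor 4600/110 = 41.818
Step 2: 0.22 mL brought to 4850 μL → factor 4.85/0.22 = 22.045
Step 3: 50-fold → factor 50
Step 4: 75 μL + 862.5 μL = 937.5 μL total → factor 937.5/75 = 12.5
Dilution factor to tube A = 41.818; to tube D = 5.7619 × 10^5
[tube A]/[tube D] = (factor to tube D)/(factor to tube A) = 5.7619 × 10^5/41.818 = 1.38 × 10^4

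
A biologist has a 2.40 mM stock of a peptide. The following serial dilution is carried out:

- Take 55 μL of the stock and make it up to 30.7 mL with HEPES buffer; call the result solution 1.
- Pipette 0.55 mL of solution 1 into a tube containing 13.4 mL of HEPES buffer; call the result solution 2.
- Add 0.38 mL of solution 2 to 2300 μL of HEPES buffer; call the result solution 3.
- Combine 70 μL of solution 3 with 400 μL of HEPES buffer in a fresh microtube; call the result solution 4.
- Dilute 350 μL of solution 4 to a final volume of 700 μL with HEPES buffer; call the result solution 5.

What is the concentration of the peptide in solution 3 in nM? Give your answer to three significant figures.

Step 1: 55 μL brought to 30.7 mL → factor 30700/55 = 558.18
Step 2: 0.55 mL + 13.4 mL = 13.95 mL total → factor 13.95/0.55 = 25.364
Step 3: 0.38 mL + 2300 μL = 2.68 mL total → factor 2.68/0.38 = 7.0526
Dilution factor through solution 3 = 558.18 × 25.364 × 7.0526 = 99848
[solution 3] = 2.40 mM / 99848 = 2.404 × 10^-5 mM = 24.0 nM

24.0 nM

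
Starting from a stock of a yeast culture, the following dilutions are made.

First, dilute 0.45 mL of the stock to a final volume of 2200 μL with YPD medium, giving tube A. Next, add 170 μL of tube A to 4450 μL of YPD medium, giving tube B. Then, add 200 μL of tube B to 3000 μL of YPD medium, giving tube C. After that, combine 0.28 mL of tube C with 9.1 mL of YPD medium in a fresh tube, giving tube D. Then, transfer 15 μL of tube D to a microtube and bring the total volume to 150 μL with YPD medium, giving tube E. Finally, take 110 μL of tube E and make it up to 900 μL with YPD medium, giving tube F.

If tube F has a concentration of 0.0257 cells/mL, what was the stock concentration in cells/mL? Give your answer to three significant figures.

Step 1: 0.45 mL brought to 2200 μL → factor 2.2/0.45 = 4.8889
Step 2: 170 μL + 4450 μL = 4620 μL total → factor 4620/170 = 27.176
Step 3: 200 μL + 3000 μL = 3200 μL total → factor 3200/200 = 16
Step 4: 0.28 mL + 9.1 mL = 9.38 mL total → factor 9.38/0.28 = 33.5
Step 5: 15 μL brought to 150 μL → factor 150/15 = 10
Step 6: 110 μL brought to 900 μL → factor 900/110 = 8.1818
Overall dilution factor = 4.8889 × 27.176 × 16 × 33.5 × 10 × 8.1818 = 5.8266 × 10^6
Stock = 0.0257 cells/mL × 5.8266 × 10^6 = 1.50 × 10^5 cells/mL

1.50 × 10^5 cells/mL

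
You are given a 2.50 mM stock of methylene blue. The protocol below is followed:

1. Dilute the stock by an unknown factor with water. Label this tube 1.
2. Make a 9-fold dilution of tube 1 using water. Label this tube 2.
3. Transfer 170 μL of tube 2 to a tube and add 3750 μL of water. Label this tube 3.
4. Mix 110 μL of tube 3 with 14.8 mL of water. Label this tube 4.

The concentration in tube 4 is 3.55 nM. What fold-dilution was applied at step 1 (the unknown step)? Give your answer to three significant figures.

Step 1: unknown factor x
Step 2: 9-fold → factor 9
Step 3: 170 μL + 3750 μL = 3920 μL total → factor 3920/170 = 23.059
Step 4: 110 μL + 14.8 mL = 14910 μL total → factor 14910/110 = 135.55
Product of known-step factors = 28130
Overall factor = 2.50 mM / (3.55 nM) = 7.0423 × 10^5
x = 7.0423 × 10^5 / 28130 = 25.0

25.0-fold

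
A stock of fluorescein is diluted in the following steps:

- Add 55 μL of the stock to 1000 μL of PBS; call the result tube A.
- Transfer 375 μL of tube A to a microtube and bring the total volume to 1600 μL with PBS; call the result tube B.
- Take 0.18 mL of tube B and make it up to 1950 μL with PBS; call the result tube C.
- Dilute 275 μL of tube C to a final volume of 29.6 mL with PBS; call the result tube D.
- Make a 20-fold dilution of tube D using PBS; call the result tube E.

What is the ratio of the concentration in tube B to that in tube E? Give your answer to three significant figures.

2.33 × 10^4

Step 1: 55 μL + 1000 μL = 1055 μL total → factor 1055/55 = 19.182
Step 2: 375 μL brought to 1600 μL → factor 1600/375 = 4.2667
Step 3: 0.18 mL brought to 1950 μL → factor 1.95/0.18 = 10.833
Step 4: 275 μL brought to 29.6 mL → factor 29600/275 = 107.64
Step 5: 20-fold → factor 20
Dilution factor to tube B = 81.842; to tube E = 1.9087 × 10^6
[tube B]/[tube E] = (factor to tube E)/(factor to tube B) = 1.9087 × 10^6/81.842 = 2.33 × 10^4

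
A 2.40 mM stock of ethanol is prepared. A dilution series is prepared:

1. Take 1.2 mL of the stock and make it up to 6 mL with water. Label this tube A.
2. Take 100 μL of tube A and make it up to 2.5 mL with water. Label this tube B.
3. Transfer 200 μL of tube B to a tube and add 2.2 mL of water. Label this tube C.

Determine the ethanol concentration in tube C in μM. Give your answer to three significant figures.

Step 1: 1.2 mL brought to 6 mL → factor 6/1.2 = 5
Step 2: 100 μL brought to 2.5 mL → factor 2500/100 = 25
Step 3: 200 μL + 2.2 mL = 2400 μL total → factor 2400/200 = 12
Overall dilution factor = 5 × 25 × 12 = 1500
Final = 2.40 mM / 1500 = 0.001600 mM = 1.60 μM

1.60 μM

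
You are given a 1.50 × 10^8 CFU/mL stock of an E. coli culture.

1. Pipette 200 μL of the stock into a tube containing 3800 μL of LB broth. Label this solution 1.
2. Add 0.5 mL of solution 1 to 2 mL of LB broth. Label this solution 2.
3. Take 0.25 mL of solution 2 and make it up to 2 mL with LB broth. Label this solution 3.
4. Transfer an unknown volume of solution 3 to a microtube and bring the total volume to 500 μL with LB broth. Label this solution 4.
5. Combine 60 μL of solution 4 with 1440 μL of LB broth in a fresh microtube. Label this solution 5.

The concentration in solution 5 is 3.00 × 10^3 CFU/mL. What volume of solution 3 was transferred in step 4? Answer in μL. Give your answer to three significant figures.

Step 1: 200 μL + 3800 μL = 4000 μL total → factor 4000/200 = 20
Step 2: 0.5 mL + 2 mL = 2.5 mL total → factor 2.5/0.5 = 5
Step 3: 0.25 mL brought to 2 mL → factor 2/0.25 = 8
Step 4: v brought to 500 μL → factor = 500 μL/v
Step 5: 60 μL + 1440 μL = 1500 μL total → factor 1500/60 = 25
Product of known-step factors = 20000
Overall factor = 1.50 × 10^8 CFU/mL / (3.00 × 10^3 CFU/mL) = 50000
Step-4 factor = 50000 / 20000 = 2.5
v = 500 μL / 2.5 = 200 μL

200 μL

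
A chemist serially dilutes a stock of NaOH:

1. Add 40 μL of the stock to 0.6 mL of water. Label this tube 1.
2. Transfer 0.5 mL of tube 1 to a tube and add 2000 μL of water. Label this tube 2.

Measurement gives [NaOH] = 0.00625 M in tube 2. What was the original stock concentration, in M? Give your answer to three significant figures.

0.500 M

Step 1: 40 μL + 0.6 mL = 640 μL total → factor 640/40 = 16
Step 2: 0.5 mL + 2000 μL = 2.5 mL total → factor 2.5/0.5 = 5
Overall dilution factor = 16 × 5 = 80
Stock = 0.00625 M × 80 = 0.500 M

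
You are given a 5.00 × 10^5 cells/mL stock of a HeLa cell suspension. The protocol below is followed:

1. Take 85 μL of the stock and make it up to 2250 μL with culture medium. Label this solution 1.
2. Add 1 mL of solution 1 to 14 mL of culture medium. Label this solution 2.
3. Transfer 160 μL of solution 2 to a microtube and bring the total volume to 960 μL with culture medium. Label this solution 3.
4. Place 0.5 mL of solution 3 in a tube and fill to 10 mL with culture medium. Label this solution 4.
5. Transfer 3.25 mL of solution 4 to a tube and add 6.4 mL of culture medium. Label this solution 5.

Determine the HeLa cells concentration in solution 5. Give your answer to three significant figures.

3.53 cells/mL

Step 1: 85 μL brought to 2250 μL → factor 2250/85 = 26.471
Step 2: 1 mL + 14 mL = 15 mL total → factor 15/1 = 15
Step 3: 160 μL brought to 960 μL → factor 960/160 = 6
Step 4: 0.5 mL brought to 10 mL → factor 10/0.5 = 20
Step 5: 3.25 mL + 6.4 mL = 9.65 mL total → factor 9.65/3.25 = 2.9692
Overall dilution factor = 26.471 × 15 × 6 × 20 × 2.9692 = 1.4148 × 10^5
Final = 5.00 × 10^5 cells/mL / 1.4148 × 10^5 = 3.53 cells/mL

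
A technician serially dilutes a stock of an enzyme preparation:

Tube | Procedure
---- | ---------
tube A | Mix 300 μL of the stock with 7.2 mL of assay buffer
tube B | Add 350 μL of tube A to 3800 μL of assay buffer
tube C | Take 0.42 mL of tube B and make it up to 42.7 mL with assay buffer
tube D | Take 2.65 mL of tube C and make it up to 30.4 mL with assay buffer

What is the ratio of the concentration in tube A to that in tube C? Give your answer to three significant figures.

Step 1: 300 μL + 7.2 mL = 7500 μL total → factor 7500/300 = 25
Step 2: 350 μL + 3800 μL = 4150 μL total → factor 4150/350 = 11.857
Step 3: 0.42 mL brought to 42.7 mL → factor 42.7/0.42 = 101.67
Dilution factor to tube A = 25; to tube C = 30137
[tube A]/[tube C] = (factor to tube C)/(factor to tube A) = 30137/25 = 1.21 × 10^3

1.21 × 10^3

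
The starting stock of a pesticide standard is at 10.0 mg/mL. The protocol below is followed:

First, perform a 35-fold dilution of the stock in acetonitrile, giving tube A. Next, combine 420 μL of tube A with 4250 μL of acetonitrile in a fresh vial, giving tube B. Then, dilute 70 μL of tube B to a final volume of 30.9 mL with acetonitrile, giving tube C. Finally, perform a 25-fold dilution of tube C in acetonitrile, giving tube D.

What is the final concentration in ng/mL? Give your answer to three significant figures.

2.33 ng/mL

Step 1: 35-fold → factor 35
Step 2: 420 μL + 4250 μL = 4670 μL total → factor 4670/420 = 11.119
Step 3: 70 μL brought to 30.9 mL → factor 30900/70 = 441.43
Step 4: 25-fold → factor 25
Overall dilution factor = 35 × 11.119 × 441.43 × 25 = 4.2947 × 10^6
Final = 10.0 mg/mL / 4.2947 × 10^6 = 2.328 × 10^-6 mg/mL = 2.33 ng/mL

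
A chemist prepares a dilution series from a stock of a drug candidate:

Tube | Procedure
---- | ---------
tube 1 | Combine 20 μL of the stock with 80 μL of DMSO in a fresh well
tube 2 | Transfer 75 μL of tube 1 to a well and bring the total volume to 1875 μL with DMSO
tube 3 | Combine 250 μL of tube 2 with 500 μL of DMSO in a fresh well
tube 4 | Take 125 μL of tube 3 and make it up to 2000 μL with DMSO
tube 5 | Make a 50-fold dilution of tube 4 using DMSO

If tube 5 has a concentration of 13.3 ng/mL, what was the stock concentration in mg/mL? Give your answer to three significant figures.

Step 1: 20 μL + 80 μL = 100 μL total → factor 100/20 = 5
Step 2: 75 μL brought to 1875 μL → factor 1875/75 = 25
Step 3: 250 μL + 500 μL = 750 μL total → factor 750/250 = 3
Step 4: 125 μL brought to 2000 μL → factor 2000/125 = 16
Step 5: 50-fold → factor 50
Overall dilution factor = 5 × 25 × 3 × 16 × 50 = 3 × 10^5
Stock = 13.3 ng/mL × 3 × 10^5 = 3.990 × 10^6 ng/mL = 3.99 mg/mL

3.99 mg/mL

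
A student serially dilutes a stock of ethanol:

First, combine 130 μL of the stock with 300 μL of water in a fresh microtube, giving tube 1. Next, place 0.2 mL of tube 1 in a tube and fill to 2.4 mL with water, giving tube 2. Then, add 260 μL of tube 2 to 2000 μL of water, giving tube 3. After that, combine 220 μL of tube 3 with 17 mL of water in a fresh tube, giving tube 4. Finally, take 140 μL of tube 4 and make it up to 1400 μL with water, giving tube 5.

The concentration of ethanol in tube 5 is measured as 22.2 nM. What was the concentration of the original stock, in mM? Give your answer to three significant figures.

Step 1: 130 μL + 300 μL = 430 μL total → factor 430/130 = 3.3077
Step 2: 0.2 mL brought to 2.4 mL → factor 2.4/0.2 = 12
Step 3: 260 μL + 2000 μL = 2260 μL total → factor 2260/260 = 8.6923
Step 4: 220 μL + 17 mL = 17220 μL total → factor 17220/220 = 78.273
Step 5: 140 μL brought to 1400 μL → factor 1400/140 = 10
Overall dilution factor = 3.3077 × 12 × 8.6923 × 78.273 × 10 = 2.7005 × 10^5
Stock = 22.2 nM × 2.7005 × 10^5 = 5.995 × 10^6 nM = 6.00 mM

6.00 mM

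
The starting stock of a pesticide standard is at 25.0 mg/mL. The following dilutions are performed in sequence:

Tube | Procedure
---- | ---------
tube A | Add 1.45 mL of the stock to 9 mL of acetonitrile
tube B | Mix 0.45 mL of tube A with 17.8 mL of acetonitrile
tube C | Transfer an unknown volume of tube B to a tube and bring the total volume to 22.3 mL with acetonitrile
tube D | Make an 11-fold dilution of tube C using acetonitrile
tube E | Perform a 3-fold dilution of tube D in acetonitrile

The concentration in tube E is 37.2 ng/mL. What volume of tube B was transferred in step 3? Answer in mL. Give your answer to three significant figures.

0.320 mL

Step 1: 1.45 mL + 9 mL = 10.45 mL total → factor 10.45/1.45 = 7.2069
Step 2: 0.45 mL + 17.8 mL = 18.25 mL total → factor 18.25/0.45 = 40.556
Step 3: v brought to 22.3 mL → factor = 22.3 mL/v
Step 4: 11-fold → factor 11
Step 5: 3-fold → factor 3
Product of known-step factors = 9645.2
Overall factor = 25.0 mg/mL / (37.2 ng/mL) = 6.7204 × 10^5
Step-3 factor = 6.7204 × 10^5 / 9645.2 = 69.676
v = 22.3 mL / 69.676 = 0.320 mL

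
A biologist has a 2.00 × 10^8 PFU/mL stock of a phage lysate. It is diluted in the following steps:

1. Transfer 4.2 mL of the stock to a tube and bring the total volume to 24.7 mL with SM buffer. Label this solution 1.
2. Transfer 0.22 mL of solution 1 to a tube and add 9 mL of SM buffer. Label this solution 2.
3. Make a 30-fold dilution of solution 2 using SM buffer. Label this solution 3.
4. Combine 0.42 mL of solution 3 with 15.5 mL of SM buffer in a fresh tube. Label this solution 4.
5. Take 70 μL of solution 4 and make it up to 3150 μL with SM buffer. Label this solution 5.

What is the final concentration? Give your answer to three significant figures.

15.9 PFU/mL

Step 1: 4.2 mL brought to 24.7 mL → factor 24.7/4.2 = 5.881
Step 2: 0.22 mL + 9 mL = 9.22 mL total → factor 9.22/0.22 = 41.909
Step 3: 30-fold → factor 30
Step 4: 0.42 mL + 15.5 mL = 15.92 mL total → factor 15.92/0.42 = 37.905
Step 5: 70 μL brought to 3150 μL → factor 3150/70 = 45
Overall dilution factor = 5.881 × 41.909 × 30 × 37.905 × 45 = 1.2612 × 10^7
Final = 2.00 × 10^8 PFU/mL / 1.2612 × 10^7 = 15.9 PFU/mL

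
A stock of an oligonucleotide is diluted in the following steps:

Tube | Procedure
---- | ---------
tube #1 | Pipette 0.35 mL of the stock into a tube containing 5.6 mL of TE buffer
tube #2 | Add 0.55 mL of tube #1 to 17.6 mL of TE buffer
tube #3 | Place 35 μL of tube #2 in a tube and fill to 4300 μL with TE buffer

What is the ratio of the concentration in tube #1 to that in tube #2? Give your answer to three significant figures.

33.0

Step 1: 0.35 mL + 5.6 mL = 5.95 mL total → factor 5.95/0.35 = 17
Step 2: 0.55 mL + 17.6 mL = 18.15 mL total → factor 18.15/0.55 = 33
Dilution factor to tube #1 = 17; to tube #2 = 561
[tube #1]/[tube #2] = (factor to tube #2)/(factor to tube #1) = 561/17 = 33.0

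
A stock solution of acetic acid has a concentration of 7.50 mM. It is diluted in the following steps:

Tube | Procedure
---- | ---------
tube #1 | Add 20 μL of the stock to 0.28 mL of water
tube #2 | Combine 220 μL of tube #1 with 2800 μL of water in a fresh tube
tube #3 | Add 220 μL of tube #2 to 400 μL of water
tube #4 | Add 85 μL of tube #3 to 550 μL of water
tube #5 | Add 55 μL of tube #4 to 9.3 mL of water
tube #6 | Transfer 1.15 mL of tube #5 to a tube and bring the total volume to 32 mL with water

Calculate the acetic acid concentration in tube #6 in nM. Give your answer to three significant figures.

Step 1: 20 μL + 0.28 mL = 300 μL total → factor 300/20 = 15
Step 2: 220 μL + 2800 μL = 3020 μL total → factor 3020/220 = 13.727
Step 3: 220 μL + 400 μL = 620 μL total → factor 620/220 = 2.8182
Step 4: 85 μL + 550 μL = 635 μL total → factor 635/85 = 7.4706
Step 5: 55 μL + 9.3 mL = 9355 μL total → factor 9355/55 = 170.09
Step 6: 1.15 mL brought to 32 mL → factor 32/1.15 = 27.826
Dilution factor through tube #6 = 15 × 13.727 × 2.8182 × 7.4706 × 170.09 × 27.826 = 2.0518 × 10^7
[tube #6] = 7.50 mM / 2.0518 × 10^7 = 3.655 × 10^-7 mM = 0.366 nM

0.366 nM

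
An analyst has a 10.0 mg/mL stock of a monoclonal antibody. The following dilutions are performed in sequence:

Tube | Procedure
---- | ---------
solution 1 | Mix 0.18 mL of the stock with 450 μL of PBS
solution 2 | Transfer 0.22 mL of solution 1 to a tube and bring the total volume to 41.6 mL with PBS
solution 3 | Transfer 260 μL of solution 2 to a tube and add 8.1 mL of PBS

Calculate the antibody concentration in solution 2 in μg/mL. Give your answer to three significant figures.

Step 1: 0.18 mL + 450 μL = 0.63 mL total → factor 0.63/0.18 = 3.5
Step 2: 0.22 mL brought to 41.6 mL → factor 41.6/0.22 = 189.09
Dilution factor through solution 2 = 3.5 × 189.09 = 661.82
[solution 2] = 10.0 mg/mL / 661.82 = 0.01511 mg/mL = 15.1 μg/mL

15.1 μg/mL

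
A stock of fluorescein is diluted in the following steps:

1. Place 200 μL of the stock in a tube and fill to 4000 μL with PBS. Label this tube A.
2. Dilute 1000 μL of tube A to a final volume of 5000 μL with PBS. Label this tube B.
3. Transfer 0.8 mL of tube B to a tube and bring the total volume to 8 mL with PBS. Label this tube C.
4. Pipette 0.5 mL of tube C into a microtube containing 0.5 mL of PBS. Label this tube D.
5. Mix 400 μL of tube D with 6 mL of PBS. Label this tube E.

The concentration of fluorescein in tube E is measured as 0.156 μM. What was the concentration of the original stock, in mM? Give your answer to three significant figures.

4.99 mM

Step 1: 200 μL brought to 4000 μL → factor 4000/200 = 20
Step 2: 1000 μL brought to 5000 μL → factor 5000/1000 = 5
Step 3: 0.8 mL brought to 8 mL → factor 8/0.8 = 10
Step 4: 0.5 mL + 0.5 mL = 1 mL total → factor 1/0.5 = 2
Step 5: 400 μL + 6 mL = 6400 μL total → factor 6400/400 = 16
Overall dilution factor = 20 × 5 × 10 × 2 × 16 = 32000
Stock = 0.156 μM × 32000 = 4992 μM = 4.99 mM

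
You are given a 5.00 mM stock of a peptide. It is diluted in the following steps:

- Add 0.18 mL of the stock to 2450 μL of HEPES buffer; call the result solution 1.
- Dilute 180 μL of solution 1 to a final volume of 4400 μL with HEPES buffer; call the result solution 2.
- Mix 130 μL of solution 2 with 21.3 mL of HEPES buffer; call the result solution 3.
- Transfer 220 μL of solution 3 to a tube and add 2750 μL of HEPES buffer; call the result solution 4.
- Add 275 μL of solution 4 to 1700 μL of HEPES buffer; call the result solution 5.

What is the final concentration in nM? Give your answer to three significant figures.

Step 1: 0.18 mL + 2450 μL = 2.63 mL total → factor 2.63/0.18 = 14.611
Step 2: 180 μL brought to 4400 μL → factor 4400/180 = 24.444
Step 3: 130 μL + 21.3 mL = 21430 μL total → factor 21430/130 = 164.85
Step 4: 220 μL + 2750 μL = 2970 μL total → factor 2970/220 = 13.5
Step 5: 275 μL + 1700 μL = 1975 μL total → factor 1975/275 = 7.1818
Overall dilution factor = 14.611 × 24.444 × 164.85 × 13.5 × 7.1818 = 5.7083 × 10^6
Final = 5.00 mM / 5.7083 × 10^6 = 8.759 × 10^-7 mM = 0.876 nM

0.876 nM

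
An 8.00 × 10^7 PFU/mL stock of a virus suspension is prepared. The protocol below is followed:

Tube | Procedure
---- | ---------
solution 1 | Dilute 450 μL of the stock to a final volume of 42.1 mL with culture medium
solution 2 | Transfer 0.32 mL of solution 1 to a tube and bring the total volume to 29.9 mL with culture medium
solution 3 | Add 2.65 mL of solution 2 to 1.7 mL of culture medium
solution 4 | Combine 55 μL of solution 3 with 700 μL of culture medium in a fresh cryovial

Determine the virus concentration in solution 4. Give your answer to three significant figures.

406 PFU/mL

Step 1: 450 μL brought to 42.1 mL → factor 42100/450 = 93.556
Step 2: 0.32 mL brought to 29.9 mL → factor 29.9/0.32 = 93.438
Step 3: 2.65 mL + 1.7 mL = 4.35 mL total → factor 4.35/2.65 = 1.6415
Step 4: 55 μL + 700 μL = 755 μL total → factor 755/55 = 13.727
Overall dilution factor = 93.556 × 93.438 × 1.6415 × 13.727 = 1.9698 × 10^5
Final = 8.00 × 10^7 PFU/mL / 1.9698 × 10^5 = 406 PFU/mL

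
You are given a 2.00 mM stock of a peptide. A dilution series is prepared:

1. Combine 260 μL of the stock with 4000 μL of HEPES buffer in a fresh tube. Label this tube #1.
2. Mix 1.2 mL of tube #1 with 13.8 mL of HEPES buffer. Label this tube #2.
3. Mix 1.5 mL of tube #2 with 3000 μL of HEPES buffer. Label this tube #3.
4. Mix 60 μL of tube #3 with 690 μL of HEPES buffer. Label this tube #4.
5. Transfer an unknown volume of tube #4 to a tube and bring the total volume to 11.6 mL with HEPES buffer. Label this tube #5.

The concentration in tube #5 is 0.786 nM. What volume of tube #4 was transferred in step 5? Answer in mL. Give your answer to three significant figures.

0.0350 mL

Step 1: 260 μL + 4000 μL = 4260 μL total → factor 4260/260 = 16.385
Step 2: 1.2 mL + 13.8 mL = 15 mL total → factor 15/1.2 = 12.5
Step 3: 1.5 mL + 3000 μL = 4.5 mL total → factor 4.5/1.5 = 3
Step 4: 60 μL + 690 μL = 750 μL total → factor 750/60 = 12.5
Step 5: v brought to 11.6 mL → factor = 11.6 mL/v
Product of known-step factors = 7680.3
Overall factor = 2.00 mM / (0.786 nM) = 2.5445 × 10^6
Step-5 factor = 2.5445 × 10^6 / 7680.3 = 331.31
v = 11.6 mL / 331.31 = 0.0350 mL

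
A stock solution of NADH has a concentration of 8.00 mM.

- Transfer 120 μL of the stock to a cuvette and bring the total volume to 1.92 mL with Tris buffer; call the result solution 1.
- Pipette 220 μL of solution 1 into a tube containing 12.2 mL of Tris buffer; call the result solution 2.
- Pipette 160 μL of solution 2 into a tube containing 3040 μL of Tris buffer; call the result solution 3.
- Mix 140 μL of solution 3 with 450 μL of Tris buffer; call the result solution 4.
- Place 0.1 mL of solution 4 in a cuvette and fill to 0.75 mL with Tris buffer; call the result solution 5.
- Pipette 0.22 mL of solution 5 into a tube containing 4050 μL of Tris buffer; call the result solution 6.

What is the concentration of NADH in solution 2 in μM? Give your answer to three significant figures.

Step 1: 120 μL brought to 1.92 mL → factor 1920/120 = 16
Step 2: 220 μL + 12.2 mL = 12420 μL total → factor 12420/220 = 56.455
Dilution factor through solution 2 = 16 × 56.455 = 903.27
[solution 2] = 8.00 mM / 903.27 = 0.008857 mM = 8.86 μM

8.86 μM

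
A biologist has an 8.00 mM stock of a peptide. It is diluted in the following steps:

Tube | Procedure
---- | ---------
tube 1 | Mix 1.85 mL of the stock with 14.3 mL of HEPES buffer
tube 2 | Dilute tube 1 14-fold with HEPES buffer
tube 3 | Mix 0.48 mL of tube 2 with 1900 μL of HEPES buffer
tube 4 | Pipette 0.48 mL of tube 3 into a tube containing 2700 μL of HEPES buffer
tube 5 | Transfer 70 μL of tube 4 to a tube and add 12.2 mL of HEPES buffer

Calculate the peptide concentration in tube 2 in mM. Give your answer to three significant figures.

Step 1: 1.85 mL + 14.3 mL = 16.15 mL total → factor 16.15/1.85 = 8.7297
Step 2: 14-fold → factor 14
Dilution factor through tube 2 = 8.7297 × 14 = 122.22
[tube 2] = 8.00 mM / 122.22 = 0.0655 mM

0.0655 mM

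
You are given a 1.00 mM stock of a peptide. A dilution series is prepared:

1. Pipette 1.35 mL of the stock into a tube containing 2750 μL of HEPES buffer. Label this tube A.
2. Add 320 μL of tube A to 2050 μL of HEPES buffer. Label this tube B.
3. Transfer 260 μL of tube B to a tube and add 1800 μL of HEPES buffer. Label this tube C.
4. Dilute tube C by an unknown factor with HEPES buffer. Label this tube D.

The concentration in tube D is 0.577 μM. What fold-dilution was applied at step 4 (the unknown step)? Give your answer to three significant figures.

9.72-fold

Step 1: 1.35 mL + 2750 μL = 4.1 mL total → factor 4.1/1.35 = 3.037
Step 2: 320 μL + 2050 μL = 2370 μL total → factor 2370/320 = 7.4062
Step 3: 260 μL + 1800 μL = 2060 μL total → factor 2060/260 = 7.9231
Step 4: unknown factor x
Product of known-step factors = 178.21
Overall factor = 1.00 mM / (0.577 μM) = 1733.1
x = 1733.1 / 178.21 = 9.72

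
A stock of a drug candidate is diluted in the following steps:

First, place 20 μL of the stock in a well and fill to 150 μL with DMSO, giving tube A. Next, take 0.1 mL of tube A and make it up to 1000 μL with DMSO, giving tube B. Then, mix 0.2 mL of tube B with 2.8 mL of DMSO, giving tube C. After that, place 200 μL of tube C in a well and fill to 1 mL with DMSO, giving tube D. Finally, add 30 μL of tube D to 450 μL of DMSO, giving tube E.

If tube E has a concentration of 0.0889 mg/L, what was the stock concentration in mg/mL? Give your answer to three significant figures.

8.00 mg/mL

Step 1: 20 μL brought to 150 μL → factor 150/20 = 7.5
Step 2: 0.1 mL brought to 1000 μL → factor 1/0.1 = 10
Step 3: 0.2 mL + 2.8 mL = 3 mL total → factor 3/0.2 = 15
Step 4: 200 μL brought to 1 mL → factor 1000/200 = 5
Step 5: 30 μL + 450 μL = 480 μL total → factor 480/30 = 16
Overall dilution factor = 7.5 × 10 × 15 × 5 × 16 = 90000
Stock = 0.0889 mg/L × 90000 = 8001 mg/L = 8.00 mg/mL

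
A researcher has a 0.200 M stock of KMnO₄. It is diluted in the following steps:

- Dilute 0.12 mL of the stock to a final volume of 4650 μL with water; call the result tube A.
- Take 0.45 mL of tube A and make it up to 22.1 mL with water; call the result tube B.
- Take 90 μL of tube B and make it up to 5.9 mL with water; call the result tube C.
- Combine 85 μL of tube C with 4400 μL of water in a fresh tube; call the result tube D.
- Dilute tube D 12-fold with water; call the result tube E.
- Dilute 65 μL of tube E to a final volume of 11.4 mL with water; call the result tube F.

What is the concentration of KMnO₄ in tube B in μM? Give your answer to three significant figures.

Step 1: 0.12 mL brought to 4650 μL → factor 4.65/0.12 = 38.75
Step 2: 0.45 mL brought to 22.1 mL → factor 22.1/0.45 = 49.111
Dilution factor through tube B = 38.75 × 49.111 = 1903.1
[tube B] = 0.200 M / 1903.1 = 0.0001051 M = 105 μM

105 μM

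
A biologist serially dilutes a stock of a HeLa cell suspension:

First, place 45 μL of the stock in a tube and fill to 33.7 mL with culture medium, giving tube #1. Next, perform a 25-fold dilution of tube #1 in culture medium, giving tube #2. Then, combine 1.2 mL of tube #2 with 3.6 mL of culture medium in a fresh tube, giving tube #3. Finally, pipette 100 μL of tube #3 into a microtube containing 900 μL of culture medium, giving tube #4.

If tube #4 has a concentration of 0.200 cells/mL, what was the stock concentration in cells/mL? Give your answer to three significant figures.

1.50 × 10^5 cells/mL

Step 1: 45 μL brought to 33.7 mL → factor 33700/45 = 748.89
Step 2: 25-fold → factor 25
Step 3: 1.2 mL + 3.6 mL = 4.8 mL total → factor 4.8/1.2 = 4
Step 4: 100 μL + 900 μL = 1000 μL total → factor 1000/100 = 10
Overall dilution factor = 748.89 × 25 × 4 × 10 = 7.4889 × 10^5
Stock = 0.200 cells/mL × 7.4889 × 10^5 = 1.50 × 10^5 cells/mL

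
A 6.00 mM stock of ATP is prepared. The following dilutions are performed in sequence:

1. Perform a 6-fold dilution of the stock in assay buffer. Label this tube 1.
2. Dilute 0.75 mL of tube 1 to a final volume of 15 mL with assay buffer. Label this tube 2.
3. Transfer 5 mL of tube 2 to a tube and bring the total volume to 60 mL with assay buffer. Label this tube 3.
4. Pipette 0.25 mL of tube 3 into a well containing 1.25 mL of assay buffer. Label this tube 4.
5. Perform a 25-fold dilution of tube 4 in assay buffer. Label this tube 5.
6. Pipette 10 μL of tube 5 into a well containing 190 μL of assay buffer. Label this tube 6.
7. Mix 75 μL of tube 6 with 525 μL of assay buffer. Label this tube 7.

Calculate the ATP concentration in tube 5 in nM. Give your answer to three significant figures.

Step 1: 6-fold → factor 6
Step 2: 0.75 mL brought to 15 mL → factor 15/0.75 = 20
Step 3: 5 mL brought to 60 mL → factor 60/5 = 12
Step 4: 0.25 mL + 1.25 mL = 1.5 mL total → factor 1.5/0.25 = 6
Step 5: 25-fold → factor 25
Dilution factor through tube 5 = 6 × 20 × 12 × 6 × 25 = 2.16 × 10^5
[tube 5] = 6.00 mM / 2.16 × 10^5 = 2.778 × 10^-5 mM = 27.8 nM

27.8 nM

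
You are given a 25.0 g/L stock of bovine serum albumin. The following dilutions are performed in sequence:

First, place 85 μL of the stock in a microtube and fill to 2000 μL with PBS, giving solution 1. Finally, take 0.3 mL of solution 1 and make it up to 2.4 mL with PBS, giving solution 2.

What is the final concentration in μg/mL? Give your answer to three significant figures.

133 μg/mL

Step 1: 85 μL brought to 2000 μL → factor 2000/85 = 23.529
Step 2: 0.3 mL brought to 2.4 mL → factor 2.4/0.3 = 8
Overall dilution factor = 23.529 × 8 = 188.24
Final = 25.0 g/L / 188.24 = 0.1328 g/L = 133 μg/mL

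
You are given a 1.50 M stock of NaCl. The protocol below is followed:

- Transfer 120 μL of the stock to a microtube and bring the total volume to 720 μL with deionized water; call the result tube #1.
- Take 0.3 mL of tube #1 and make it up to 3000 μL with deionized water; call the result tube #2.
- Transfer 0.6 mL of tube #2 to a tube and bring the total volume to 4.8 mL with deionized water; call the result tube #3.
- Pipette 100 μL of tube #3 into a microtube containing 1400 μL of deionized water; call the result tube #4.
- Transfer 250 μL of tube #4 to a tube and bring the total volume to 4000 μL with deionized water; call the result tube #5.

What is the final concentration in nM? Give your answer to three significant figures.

1.30 × 10^4 nM

Step 1: 120 μL brought to 720 μL → factor 720/120 = 6
Step 2: 0.3 mL brought to 3000 μL → factor 3/0.3 = 10
Step 3: 0.6 mL brought to 4.8 mL → factor 4.8/0.6 = 8
Step 4: 100 μL + 1400 μL = 1500 μL total → factor 1500/100 = 15
Step 5: 250 μL brought to 4000 μL → factor 4000/250 = 16
Overall dilution factor = 6 × 10 × 8 × 15 × 16 = 1.152 × 10^5
Final = 1.50 M / 1.152 × 10^5 = 1.302 × 10^-5 M = 1.30 × 10^4 nM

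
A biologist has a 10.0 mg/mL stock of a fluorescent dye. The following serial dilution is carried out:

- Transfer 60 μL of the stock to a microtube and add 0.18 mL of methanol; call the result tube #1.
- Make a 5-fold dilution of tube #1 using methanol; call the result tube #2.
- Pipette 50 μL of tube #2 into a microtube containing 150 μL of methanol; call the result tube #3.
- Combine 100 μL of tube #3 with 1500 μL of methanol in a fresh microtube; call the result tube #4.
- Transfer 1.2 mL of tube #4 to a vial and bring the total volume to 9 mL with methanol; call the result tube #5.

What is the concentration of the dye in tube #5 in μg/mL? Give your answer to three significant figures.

1.04 μg/mL

Step 1: 60 μL + 0.18 mL = 240 μL total → factor 240/60 = 4
Step 2: 5-fold → factor 5
Step 3: 50 μL + 150 μL = 200 μL total → factor 200/50 = 4
Step 4: 100 μL + 1500 μL = 1600 μL total → factor 1600/100 = 16
Step 5: 1.2 mL brought to 9 mL → factor 9/1.2 = 7.5
Overall dilution factor = 4 × 5 × 4 × 16 × 7.5 = 9600
Final = 10.0 mg/mL / 9600 = 0.001042 mg/mL = 1.04 μg/mL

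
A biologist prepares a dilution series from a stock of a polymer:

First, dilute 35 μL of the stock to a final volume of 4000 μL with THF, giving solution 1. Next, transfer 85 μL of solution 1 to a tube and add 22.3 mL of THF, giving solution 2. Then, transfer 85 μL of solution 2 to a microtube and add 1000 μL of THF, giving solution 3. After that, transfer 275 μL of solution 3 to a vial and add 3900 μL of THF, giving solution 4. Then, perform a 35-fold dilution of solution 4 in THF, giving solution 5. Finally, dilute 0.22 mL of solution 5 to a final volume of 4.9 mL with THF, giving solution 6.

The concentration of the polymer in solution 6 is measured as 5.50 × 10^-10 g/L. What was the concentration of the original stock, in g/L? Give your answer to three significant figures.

2.50 g/L

Step 1: 35 μL brought to 4000 μL → factor 4000/35 = 114.29
Step 2: 85 μL + 22.3 mL = 22385 μL total → factor 22385/85 = 263.35
Step 3: 85 μL + 1000 μL = 1085 μL total → factor 1085/85 = 12.765
Step 4: 275 μL + 3900 μL = 4175 μL total → factor 4175/275 = 15.182
Step 5: 35-fold → factor 35
Step 6: 0.22 mL brought to 4.9 mL → factor 4.9/0.22 = 22.273
Overall dilution factor = 114.29 × 263.35 × 12.765 × 15.182 × 35 × 22.273 = 4.5468 × 10^9
Stock = 5.50 × 10^-10 g/L × 4.5468 × 10^9 = 2.50 g/L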